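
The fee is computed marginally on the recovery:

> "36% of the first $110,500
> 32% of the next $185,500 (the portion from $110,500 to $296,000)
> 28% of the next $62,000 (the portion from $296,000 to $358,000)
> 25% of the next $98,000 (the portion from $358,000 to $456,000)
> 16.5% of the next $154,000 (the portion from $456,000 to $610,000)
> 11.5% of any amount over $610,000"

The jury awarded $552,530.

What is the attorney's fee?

First $110,500 at 36% = $39,780.00
Next $185,500 at 32% = $59,360.00
Next $62,000 at 28% = $17,360.00
Next $98,000 at 25% = $24,500.00
Remaining $96,530 at 16.5% = $15,927.45
Fee: $39,780.00 + $59,360.00 + $17,360.00 + $24,500.00 + $15,927.45 = $156,927.45

$156,927.45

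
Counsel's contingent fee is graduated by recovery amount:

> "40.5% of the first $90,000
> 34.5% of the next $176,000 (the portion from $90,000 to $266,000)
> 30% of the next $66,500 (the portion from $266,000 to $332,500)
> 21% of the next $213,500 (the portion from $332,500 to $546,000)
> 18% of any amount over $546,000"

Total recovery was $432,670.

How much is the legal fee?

First $90,000 at 40.5% = $36,450.00
Next $176,000 at 34.5% = $60,720.00
Next $66,500 at 30% = $19,950.00
Remaining $100,170 at 21% = $21,035.70
Fee: $36,450.00 + $60,720.00 + $19,950.00 + $21,035.70 = $138,155.70

$138,155.70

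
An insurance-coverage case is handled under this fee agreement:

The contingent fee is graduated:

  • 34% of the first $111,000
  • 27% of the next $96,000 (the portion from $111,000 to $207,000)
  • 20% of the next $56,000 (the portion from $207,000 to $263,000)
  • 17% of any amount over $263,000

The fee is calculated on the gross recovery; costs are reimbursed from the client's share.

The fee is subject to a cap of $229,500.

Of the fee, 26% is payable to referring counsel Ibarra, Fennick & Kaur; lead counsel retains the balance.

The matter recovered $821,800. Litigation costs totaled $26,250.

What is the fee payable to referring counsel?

$44,162.56

Fee base is the gross recovery, $821,800; costs are reimbursed separately.
First $111,000 at 34% = $37,740.00
Next $96,000 at 27% = $25,920.00
Next $56,000 at 20% = $11,200.00
Remaining $558,800 at 17% = $94,996.00
Fee: $37,740.00 + $25,920.00 + $11,200.00 + $94,996.00 = $169,856.00
$169,856.00 is under the $229,500 cap.
Referral share: 26% of $169,856.00 = $44,162.56; lead counsel retains $169,856.00 − $44,162.56 = $125,693.44.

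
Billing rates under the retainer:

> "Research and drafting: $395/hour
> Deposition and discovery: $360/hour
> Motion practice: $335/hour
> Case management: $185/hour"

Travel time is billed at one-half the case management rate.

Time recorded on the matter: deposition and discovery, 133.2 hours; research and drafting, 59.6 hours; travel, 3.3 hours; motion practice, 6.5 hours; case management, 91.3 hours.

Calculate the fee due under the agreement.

Research and drafting: 59.6 × $395 = $23,542.00
Deposition and discovery: 133.2 × $360 = $47,952.00
Motion practice: 6.5 × $335 = $2,177.50
Case management: 91.3 × $185 = $16,890.50
Subtotal: $23,542.00 + $47,952.00 + $2,177.50 + $16,890.50 = $90,562.00
Travel: 3.3 × ($185 ÷ 2) = 3.3 × $92.50 = $305.25
Total: $90,562.00 + $305.25 = $90,867.25

$90,867.25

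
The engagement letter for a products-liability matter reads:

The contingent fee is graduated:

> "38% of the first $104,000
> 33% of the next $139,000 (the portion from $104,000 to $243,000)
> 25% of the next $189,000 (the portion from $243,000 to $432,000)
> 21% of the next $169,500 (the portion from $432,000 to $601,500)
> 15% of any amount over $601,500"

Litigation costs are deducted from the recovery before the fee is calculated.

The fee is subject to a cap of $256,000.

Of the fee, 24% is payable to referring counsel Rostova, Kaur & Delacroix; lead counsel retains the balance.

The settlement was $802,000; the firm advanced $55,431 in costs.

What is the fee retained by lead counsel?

$144,396.47

Fee base (net of costs): $802,000 − $55,431 = $746,569
First $104,000 at 38% = $39,520.00
Next $139,000 at 33% = $45,870.00
Next $189,000 at 25% = $47,250.00
Next $169,500 at 21% = $35,595.00
Remaining $145,069 at 15% = $21,760.35
Fee: $39,520.00 + $45,870.00 + $47,250.00 + $35,595.00 + $21,760.35 = $189,995.35
$189,995.35 is under the $256,000 cap.
Referral share: 24% of $189,995.35 = $45,598.88; lead counsel retains $189,995.35 − $45,598.88 = $144,396.47.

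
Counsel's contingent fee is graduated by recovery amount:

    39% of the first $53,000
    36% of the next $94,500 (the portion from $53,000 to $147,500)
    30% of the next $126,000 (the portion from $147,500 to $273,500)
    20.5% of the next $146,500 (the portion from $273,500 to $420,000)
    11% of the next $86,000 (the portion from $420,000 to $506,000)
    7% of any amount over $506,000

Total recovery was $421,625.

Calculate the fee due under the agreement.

First $53,000 at 39% = $20,670.00
Next $94,500 at 36% = $34,020.00
Next $126,000 at 30% = $37,800.00
Next $146,500 at 20.5% = $30,032.50
Remaining $1,625 at 11% = $178.75
Fee: $20,670.00 + $34,020.00 + $37,800.00 + $30,032.50 + $178.75 = $122,701.25

$122,701.25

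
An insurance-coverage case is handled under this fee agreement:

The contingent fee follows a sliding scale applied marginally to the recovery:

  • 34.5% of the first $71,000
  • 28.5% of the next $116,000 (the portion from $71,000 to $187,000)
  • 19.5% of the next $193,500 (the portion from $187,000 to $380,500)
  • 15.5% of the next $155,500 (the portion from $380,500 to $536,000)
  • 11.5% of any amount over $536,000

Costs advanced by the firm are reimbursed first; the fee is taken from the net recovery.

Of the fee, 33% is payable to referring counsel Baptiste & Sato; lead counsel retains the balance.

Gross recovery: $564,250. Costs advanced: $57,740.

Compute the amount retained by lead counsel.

$76,928.76

Fee base (net of costs): $564,250 − $57,740 = $506,510
First $71,000 at 34.5% = $24,495.00
Next $116,000 at 28.5% = $33,060.00
Next $193,500 at 19.5% = $37,732.50
Remaining $126,010 at 15.5% = $19,531.55
Fee: $24,495.00 + $33,060.00 + $37,732.50 + $19,531.55 = $114,819.05
Referral share: 33% of $114,819.05 = $37,890.29; lead counsel retains $114,819.05 − $37,890.29 = $76,928.76.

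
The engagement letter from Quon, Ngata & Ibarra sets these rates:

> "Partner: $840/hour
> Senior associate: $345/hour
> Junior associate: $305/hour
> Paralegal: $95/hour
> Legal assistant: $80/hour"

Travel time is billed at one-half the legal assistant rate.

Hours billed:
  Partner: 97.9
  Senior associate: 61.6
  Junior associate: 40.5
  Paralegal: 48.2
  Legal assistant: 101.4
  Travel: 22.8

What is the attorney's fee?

Partner: 97.9 × $840 = $82,236.00
Senior associate: 61.6 × $345 = $21,252.00
Junior associate: 40.5 × $305 = $12,352.50
Paralegal: 48.2 × $95 = $4,579.00
Legal assistant: 101.4 × $80 = $8,112.00
Subtotal: $82,236.00 + $21,252.00 + $12,352.50 + $4,579.00 + $8,112.00 = $128,531.50
Travel: 22.8 × ($80 ÷ 2) = 22.8 × $40.00 = $912.00
Total: $128,531.50 + $912.00 = $129,443.50

$129,443.50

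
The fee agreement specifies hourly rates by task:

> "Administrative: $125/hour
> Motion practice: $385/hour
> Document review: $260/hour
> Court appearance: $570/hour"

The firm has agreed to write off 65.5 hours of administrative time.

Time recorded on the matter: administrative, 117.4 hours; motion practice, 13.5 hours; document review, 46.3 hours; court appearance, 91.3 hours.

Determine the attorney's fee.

$75,764.00

Administrative: 117.4 × $125 = $14,675.00
Motion practice: 13.5 × $385 = $5,197.50
Document review: 46.3 × $260 = $12,038.00
Court appearance: 91.3 × $570 = $52,041.00
Subtotal: $83,951.50
Write-off: 65.5 × $125 = $8,187.50
Total: $83,951.50 − $8,187.50 = $75,764.00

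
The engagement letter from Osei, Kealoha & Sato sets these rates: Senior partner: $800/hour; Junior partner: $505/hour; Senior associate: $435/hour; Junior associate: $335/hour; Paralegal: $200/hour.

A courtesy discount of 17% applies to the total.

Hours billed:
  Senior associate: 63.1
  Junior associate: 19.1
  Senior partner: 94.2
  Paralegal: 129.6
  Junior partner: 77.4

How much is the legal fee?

$144,597.62

Senior partner: 94.2 × $800 = $75,360.00
Junior partner: 77.4 × $505 = $39,087.00
Senior associate: 63.1 × $435 = $27,448.50
Junior associate: 19.1 × $335 = $6,398.50
Paralegal: 129.6 × $200 = $25,920.00
Subtotal: $174,214.00
Less 17% discount: −$29,616.38
Total: $174,214.00 − $29,616.38 = $144,597.62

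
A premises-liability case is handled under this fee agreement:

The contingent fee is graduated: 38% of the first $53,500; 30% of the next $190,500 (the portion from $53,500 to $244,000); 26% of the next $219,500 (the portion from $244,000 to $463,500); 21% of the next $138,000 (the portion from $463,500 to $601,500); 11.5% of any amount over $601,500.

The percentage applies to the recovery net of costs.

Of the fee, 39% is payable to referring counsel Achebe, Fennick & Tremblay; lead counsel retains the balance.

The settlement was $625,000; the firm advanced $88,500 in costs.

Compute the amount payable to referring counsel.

$58,453.20

Fee base (net of costs): $625,000 − $88,500 = $536,500
First $53,500 at 38% = $20,330.00
Next $190,500 at 30% = $57,150.00
Next $219,500 at 26% = $57,070.00
Remaining $73,000 at 21% = $15,330.00
Fee: $20,330.00 + $57,150.00 + $57,070.00 + $15,330.00 = $149,880.00
Referral share: 39% of $149,880.00 = $58,453.20; lead counsel retains $149,880.00 − $58,453.20 = $91,426.80.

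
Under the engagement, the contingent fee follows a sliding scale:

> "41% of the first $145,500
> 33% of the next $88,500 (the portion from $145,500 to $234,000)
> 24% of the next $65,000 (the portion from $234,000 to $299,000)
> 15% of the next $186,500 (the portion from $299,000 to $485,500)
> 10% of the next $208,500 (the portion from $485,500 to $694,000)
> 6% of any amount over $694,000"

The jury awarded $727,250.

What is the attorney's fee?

First $145,500 at 41% = $59,655.00
Next $88,500 at 33% = $29,205.00
Next $65,000 at 24% = $15,600.00
Next $186,500 at 15% = $27,975.00
Next $208,500 at 10% = $20,850.00
Remaining $33,250 at 6% = $1,995.00
Fee: $59,655.00 + $29,205.00 + $15,600.00 + $27,975.00 + $20,850.00 + $1,995.00 = $155,280.00

$155,280.00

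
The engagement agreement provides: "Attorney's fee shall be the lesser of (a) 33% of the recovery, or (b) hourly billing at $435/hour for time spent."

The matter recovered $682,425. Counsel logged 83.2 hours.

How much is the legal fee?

(a) 33% of $682,425 = $225,200.25
(b) 83.2 × $435 = $36,192.00
The lesser is (b): $36,192.00.

$36,192.00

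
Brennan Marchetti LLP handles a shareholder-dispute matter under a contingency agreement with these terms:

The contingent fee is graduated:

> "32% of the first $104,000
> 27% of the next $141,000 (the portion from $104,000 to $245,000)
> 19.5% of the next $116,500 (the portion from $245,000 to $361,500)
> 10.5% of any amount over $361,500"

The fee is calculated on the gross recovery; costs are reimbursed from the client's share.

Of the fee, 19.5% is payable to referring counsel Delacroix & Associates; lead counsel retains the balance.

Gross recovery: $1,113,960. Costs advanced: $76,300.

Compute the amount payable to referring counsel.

$33,749.78

Fee base is the gross recovery, $1,113,960; costs are reimbursed separately.
First $104,000 at 32% = $33,280.00
Next $141,000 at 27% = $38,070.00
Next $116,500 at 19.5% = $22,717.50
Remaining $752,460 at 10.5% = $79,008.30
Fee: $33,280.00 + $38,070.00 + $22,717.50 + $79,008.30 = $173,075.80
Referral share: 19.5% of $173,075.80 = $33,749.78; lead counsel retains $173,075.80 − $33,749.78 = $139,326.02.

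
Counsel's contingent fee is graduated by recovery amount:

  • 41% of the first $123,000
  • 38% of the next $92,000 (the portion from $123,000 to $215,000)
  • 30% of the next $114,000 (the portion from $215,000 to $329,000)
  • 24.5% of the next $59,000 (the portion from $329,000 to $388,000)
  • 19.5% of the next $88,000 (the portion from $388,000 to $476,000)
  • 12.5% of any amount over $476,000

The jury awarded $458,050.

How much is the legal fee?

$147,704.75

First $123,000 at 41% = $50,430.00
Next $92,000 at 38% = $34,960.00
Next $114,000 at 30% = $34,200.00
Next $59,000 at 24.5% = $14,455.00
Remaining $70,050 at 19.5% = $13,659.75
Fee: $50,430.00 + $34,960.00 + $34,200.00 + $14,455.00 + $13,659.75 = $147,704.75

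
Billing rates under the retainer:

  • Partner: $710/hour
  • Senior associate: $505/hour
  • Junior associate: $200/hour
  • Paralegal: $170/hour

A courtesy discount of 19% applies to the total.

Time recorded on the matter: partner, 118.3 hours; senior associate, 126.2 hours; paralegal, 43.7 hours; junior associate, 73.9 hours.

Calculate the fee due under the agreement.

$137,645.73

Partner: 118.3 × $710 = $83,993.00
Senior associate: 126.2 × $505 = $63,731.00
Junior associate: 73.9 × $200 = $14,780.00
Paralegal: 43.7 × $170 = $7,429.00
Subtotal: $169,933.00
Less 19% discount: −$32,287.27
Total: $169,933.00 − $32,287.27 = $137,645.73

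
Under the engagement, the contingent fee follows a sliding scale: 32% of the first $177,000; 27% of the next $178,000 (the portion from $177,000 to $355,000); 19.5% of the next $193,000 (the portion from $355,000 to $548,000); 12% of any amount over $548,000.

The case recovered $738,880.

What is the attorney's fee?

$165,240.60

First $177,000 at 32% = $56,640.00
Next $178,000 at 27% = $48,060.00
Next $193,000 at 19.5% = $37,635.00
Remaining $190,880 at 12% = $22,905.60
Fee: $56,640.00 + $48,060.00 + $37,635.00 + $22,905.60 = $165,240.60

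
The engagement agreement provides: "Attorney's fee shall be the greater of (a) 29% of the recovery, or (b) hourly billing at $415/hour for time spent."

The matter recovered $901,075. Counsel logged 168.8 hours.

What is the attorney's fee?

$261,311.75

(a) 29% of $901,075 = $261,311.75
(b) 168.8 × $415 = $70,052.00
The greater is (a): $261,311.75.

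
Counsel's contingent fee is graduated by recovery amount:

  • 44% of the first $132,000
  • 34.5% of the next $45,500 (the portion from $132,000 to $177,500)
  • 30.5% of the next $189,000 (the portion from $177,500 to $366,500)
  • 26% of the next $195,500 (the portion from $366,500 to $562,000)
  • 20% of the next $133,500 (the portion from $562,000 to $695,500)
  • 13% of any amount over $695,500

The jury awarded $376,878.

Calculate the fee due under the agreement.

$134,120.78

First $132,000 at 44% = $58,080.00
Next $45,500 at 34.5% = $15,697.50
Next $189,000 at 30.5% = $57,645.00
Remaining $10,378 at 26% = $2,698.28
Fee: $58,080.00 + $15,697.50 + $57,645.00 + $2,698.28 = $134,120.78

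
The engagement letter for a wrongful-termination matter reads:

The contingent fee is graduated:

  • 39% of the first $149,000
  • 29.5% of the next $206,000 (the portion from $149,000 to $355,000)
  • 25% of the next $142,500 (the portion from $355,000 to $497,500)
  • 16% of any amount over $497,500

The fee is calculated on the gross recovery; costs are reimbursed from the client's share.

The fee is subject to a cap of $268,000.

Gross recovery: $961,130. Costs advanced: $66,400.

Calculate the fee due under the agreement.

$228,685.80

Fee base is the gross recovery, $961,130; costs are reimbursed separately.
First $149,000 at 39% = $58,110.00
Next $206,000 at 29.5% = $60,770.00
Next $142,500 at 25% = $35,625.00
Remaining $463,630 at 16% = $74,180.80
Fee: $58,110.00 + $60,770.00 + $35,625.00 + $74,180.80 = $228,685.80
$228,685.80 is under the $268,000 cap.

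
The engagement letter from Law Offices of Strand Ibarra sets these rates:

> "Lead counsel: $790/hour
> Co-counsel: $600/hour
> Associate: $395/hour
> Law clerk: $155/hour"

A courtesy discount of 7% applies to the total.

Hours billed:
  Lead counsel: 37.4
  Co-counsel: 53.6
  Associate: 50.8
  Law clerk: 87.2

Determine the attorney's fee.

$88,617.84

Lead counsel: 37.4 × $790 = $29,546.00
Co-counsel: 53.6 × $600 = $32,160.00
Associate: 50.8 × $395 = $20,066.00
Law clerk: 87.2 × $155 = $13,516.00
Subtotal: $95,288.00
Less 7% discount: −$6,670.16
Total: $95,288.00 − $6,670.16 = $88,617.84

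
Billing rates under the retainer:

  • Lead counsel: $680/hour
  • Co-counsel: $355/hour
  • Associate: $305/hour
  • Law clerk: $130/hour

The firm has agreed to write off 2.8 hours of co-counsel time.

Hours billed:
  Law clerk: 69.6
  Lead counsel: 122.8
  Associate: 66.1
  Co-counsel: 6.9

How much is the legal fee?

Lead counsel: 122.8 × $680 = $83,504.00
Co-counsel: 6.9 × $355 = $2,449.50
Associate: 66.1 × $305 = $20,160.50
Law clerk: 69.6 × $130 = $9,048.00
Subtotal: $115,162.00
Write-off: 2.8 × $355 = $994.00
Total: $115,162.00 − $994.00 = $114,168.00

$114,168.00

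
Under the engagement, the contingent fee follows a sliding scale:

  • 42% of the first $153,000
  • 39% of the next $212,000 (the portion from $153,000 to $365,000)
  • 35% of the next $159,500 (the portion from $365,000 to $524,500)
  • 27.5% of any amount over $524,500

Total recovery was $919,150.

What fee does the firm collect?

$311,293.75

First $153,000 at 42% = $64,260.00
Next $212,000 at 39% = $82,680.00
Next $159,500 at 35% = $55,825.00
Remaining $394,650 at 27.5% = $108,528.75
Fee: $64,260.00 + $82,680.00 + $55,825.00 + $108,528.75 = $311,293.75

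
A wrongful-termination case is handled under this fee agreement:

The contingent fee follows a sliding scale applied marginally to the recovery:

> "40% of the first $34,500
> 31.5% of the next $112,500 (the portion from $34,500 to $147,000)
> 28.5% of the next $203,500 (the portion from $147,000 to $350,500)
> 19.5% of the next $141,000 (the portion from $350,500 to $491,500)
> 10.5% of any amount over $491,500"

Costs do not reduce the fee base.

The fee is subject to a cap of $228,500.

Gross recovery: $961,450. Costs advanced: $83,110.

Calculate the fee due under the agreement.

$184,074.75

Fee base is the gross recovery, $961,450; costs are reimbursed separately.
First $34,500 at 40% = $13,800.00
Next $112,500 at 31.5% = $35,437.50
Next $203,500 at 28.5% = $57,997.50
Next $141,000 at 19.5% = $27,495.00
Remaining $469,950 at 10.5% = $49,344.75
Fee: $13,800.00 + $35,437.50 + $57,997.50 + $27,495.00 + $49,344.75 = $184,074.75
$184,074.75 is under the $228,500 cap.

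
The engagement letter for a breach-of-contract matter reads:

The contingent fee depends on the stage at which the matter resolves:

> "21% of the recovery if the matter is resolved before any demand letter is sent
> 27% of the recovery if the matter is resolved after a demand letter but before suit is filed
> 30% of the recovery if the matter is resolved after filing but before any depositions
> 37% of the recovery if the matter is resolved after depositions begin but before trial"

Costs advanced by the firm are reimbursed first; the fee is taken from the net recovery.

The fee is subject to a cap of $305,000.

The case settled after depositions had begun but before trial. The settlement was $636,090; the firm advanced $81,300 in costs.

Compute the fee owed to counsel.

Fee base (net of costs): $636,090 − $81,300 = $554,790
The matter settled after depositions had begun but before trial, so the 37% rate applies.
$554,790 × 37% = $205,272.30
$205,272.30 is under the $305,000 cap.

$205,272.30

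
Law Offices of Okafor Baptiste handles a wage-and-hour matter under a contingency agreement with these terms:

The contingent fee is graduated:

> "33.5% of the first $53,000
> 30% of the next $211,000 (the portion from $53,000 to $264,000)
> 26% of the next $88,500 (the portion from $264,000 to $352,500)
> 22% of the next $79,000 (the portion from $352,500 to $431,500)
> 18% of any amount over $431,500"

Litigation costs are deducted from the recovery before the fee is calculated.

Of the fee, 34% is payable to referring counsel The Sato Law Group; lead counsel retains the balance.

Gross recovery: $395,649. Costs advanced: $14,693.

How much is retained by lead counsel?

$72,814.71

Fee base (net of costs): $395,649 − $14,693 = $380,956
First $53,000 at 33.5% = $17,755.00
Next $211,000 at 30% = $63,300.00
Next $88,500 at 26% = $23,010.00
Remaining $28,456 at 22% = $6,260.32
Fee: $17,755.00 + $63,300.00 + $23,010.00 + $6,260.32 = $110,325.32
Referral share: 34% of $110,325.32 = $37,510.61; lead counsel retains $110,325.32 − $37,510.61 = $72,814.71.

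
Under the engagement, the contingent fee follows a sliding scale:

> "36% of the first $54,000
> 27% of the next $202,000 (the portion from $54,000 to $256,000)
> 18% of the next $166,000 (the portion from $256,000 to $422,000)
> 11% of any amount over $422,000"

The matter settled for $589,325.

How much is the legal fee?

$122,265.75

First $54,000 at 36% = $19,440.00
Next $202,000 at 27% = $54,540.00
Next $166,000 at 18% = $29,880.00
Remaining $167,325 at 11% = $18,405.75
Fee: $19,440.00 + $54,540.00 + $29,880.00 + $18,405.75 = $122,265.75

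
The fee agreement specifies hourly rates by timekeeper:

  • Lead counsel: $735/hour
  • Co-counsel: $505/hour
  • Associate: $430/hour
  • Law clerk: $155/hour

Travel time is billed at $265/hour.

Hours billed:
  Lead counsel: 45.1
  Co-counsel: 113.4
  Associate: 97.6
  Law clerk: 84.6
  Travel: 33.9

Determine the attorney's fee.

$154,480.00

Lead counsel: 45.1 × $735 = $33,148.50
Co-counsel: 113.4 × $505 = $57,267.00
Associate: 97.6 × $430 = $41,968.00
Law clerk: 84.6 × $155 = $13,113.00
Subtotal: $33,148.50 + $57,267.00 + $41,968.00 + $13,113.00 = $145,496.50
Travel: 33.9 × $265 = $8,983.50
Total: $145,496.50 + $8,983.50 = $154,480.00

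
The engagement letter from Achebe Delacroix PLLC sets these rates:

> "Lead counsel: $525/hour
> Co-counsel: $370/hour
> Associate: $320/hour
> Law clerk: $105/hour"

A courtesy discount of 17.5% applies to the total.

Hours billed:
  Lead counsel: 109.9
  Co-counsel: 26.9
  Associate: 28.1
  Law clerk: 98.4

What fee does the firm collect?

Lead counsel: 109.9 × $525 = $57,697.50
Co-counsel: 26.9 × $370 = $9,953.00
Associate: 28.1 × $320 = $8,992.00
Law clerk: 98.4 × $105 = $10,332.00
Subtotal: $86,974.50
Less 17.5% discount: −$15,220.54
Total: $86,974.50 − $15,220.54 = $71,753.96

$71,753.96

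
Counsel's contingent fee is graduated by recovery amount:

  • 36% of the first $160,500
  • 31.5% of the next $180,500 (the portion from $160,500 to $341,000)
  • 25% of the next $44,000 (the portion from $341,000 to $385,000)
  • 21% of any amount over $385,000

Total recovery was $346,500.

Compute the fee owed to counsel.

$116,012.50

First $160,500 at 36% = $57,780.00
Next $180,500 at 31.5% = $56,857.50
Remaining $5,500 at 25% = $1,375.00
Fee: $57,780.00 + $56,857.50 + $1,375.00 = $116,012.50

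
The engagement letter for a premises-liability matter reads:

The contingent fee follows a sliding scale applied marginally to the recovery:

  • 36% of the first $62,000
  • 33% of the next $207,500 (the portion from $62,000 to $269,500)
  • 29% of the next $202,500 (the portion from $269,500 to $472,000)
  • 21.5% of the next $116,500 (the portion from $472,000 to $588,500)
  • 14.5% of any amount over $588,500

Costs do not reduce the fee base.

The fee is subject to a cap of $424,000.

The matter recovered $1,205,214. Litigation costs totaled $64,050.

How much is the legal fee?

$263,991.03

Fee base is the gross recovery, $1,205,214; costs are reimbursed separately.
First $62,000 at 36% = $22,320.00
Next $207,500 at 33% = $68,475.00
Next $202,500 at 29% = $58,725.00
Next $116,500 at 21.5% = $25,047.50
Remaining $616,714 at 14.5% = $89,423.53
Fee: $22,320.00 + $68,475.00 + $58,725.00 + $25,047.50 + $89,423.53 = $263,991.03
$263,991.03 is under the $424,000 cap.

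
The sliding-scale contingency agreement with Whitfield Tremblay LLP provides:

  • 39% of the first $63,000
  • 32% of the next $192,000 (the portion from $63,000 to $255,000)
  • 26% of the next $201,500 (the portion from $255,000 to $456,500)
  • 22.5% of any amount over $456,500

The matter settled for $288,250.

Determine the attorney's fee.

$94,655.00

First $63,000 at 39% = $24,570.00
Next $192,000 at 32% = $61,440.00
Remaining $33,250 at 26% = $8,645.00
Fee: $24,570.00 + $61,440.00 + $8,645.00 = $94,655.00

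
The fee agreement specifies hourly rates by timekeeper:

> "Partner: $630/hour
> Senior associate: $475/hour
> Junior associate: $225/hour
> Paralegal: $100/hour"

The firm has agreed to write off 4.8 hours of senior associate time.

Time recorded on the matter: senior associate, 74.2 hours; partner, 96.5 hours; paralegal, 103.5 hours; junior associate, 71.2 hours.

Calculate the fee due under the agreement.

Partner: 96.5 × $630 = $60,795.00
Senior associate: 74.2 × $475 = $35,245.00
Junior associate: 71.2 × $225 = $16,020.00
Paralegal: 103.5 × $100 = $10,350.00
Subtotal: $122,410.00
Write-off: 4.8 × $475 = $2,280.00
Total: $122,410.00 − $2,280.00 = $120,130.00

$120,130.00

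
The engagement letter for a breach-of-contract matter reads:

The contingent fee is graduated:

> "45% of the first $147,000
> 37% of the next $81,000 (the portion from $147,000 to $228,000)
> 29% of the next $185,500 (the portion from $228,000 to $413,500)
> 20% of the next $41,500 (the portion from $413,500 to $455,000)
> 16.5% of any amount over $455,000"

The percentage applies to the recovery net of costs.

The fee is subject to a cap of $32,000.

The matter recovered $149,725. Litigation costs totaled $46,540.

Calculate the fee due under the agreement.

Fee base (net of costs): $149,725 − $46,540 = $103,185
First $103,185 at 45% = $46,433.25
$46,433.25 exceeds the $32,000 cap, so the fee is capped at $32,000.00.

$32,000.00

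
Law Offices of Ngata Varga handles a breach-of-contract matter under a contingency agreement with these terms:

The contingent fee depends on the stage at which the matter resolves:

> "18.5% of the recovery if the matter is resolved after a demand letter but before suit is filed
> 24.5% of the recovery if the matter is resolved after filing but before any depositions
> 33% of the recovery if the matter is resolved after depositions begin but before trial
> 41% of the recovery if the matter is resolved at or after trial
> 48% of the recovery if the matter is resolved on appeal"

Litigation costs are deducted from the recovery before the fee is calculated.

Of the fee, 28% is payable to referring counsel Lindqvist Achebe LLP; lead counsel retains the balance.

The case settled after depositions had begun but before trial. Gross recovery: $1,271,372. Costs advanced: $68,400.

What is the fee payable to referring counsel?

$111,154.61

Fee base (net of costs): $1,271,372 − $68,400 = $1,202,972
The matter settled after depositions had begun but before trial, so the 33% rate applies.
$1,202,972 × 33% = $396,980.76
Referral share: 28% of $396,980.76 = $111,154.61; lead counsel retains $396,980.76 − $111,154.61 = $285,826.15.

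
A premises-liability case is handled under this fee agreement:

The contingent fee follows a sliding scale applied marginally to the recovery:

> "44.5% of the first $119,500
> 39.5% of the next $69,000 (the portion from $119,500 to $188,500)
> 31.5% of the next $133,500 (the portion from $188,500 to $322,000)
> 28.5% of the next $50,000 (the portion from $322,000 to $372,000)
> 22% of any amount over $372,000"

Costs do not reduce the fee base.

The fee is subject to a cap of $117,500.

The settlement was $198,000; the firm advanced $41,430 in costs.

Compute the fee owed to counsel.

$83,425.00

Fee base is the gross recovery, $198,000; costs are reimbursed separately.
First $119,500 at 44.5% = $53,177.50
Next $69,000 at 39.5% = $27,255.00
Remaining $9,500 at 31.5% = $2,992.50
Fee: $53,177.50 + $27,255.00 + $2,992.50 = $83,425.00
$83,425.00 is under the $117,500 cap.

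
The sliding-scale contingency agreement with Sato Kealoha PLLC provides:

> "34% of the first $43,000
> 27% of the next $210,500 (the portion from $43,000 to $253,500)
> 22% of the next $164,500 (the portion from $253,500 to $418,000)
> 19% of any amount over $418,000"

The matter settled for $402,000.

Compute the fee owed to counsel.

First $43,000 at 34% = $14,620.00
Next $210,500 at 27% = $56,835.00
Remaining $148,500 at 22% = $32,670.00
Fee: $14,620.00 + $56,835.00 + $32,670.00 = $104,125.00

$104,125.00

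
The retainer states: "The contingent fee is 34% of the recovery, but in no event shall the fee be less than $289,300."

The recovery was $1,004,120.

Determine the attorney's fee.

34% of $1,004,120 = $341,400.80
That exceeds the $289,300 minimum.

$341,400.80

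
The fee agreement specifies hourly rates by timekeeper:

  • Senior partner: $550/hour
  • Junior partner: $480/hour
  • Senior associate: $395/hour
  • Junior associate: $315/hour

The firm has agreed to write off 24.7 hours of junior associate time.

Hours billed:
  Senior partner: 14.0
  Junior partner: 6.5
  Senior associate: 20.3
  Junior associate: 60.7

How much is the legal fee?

$30,178.50

Senior partner: 14.0 × $550 = $7,700.00
Junior partner: 6.5 × $480 = $3,120.00
Senior associate: 20.3 × $395 = $8,018.50
Junior associate: 60.7 × $315 = $19,120.50
Subtotal: $37,959.00
Write-off: 24.7 × $315 = $7,780.50
Total: $37,959.00 − $7,780.50 = $30,178.50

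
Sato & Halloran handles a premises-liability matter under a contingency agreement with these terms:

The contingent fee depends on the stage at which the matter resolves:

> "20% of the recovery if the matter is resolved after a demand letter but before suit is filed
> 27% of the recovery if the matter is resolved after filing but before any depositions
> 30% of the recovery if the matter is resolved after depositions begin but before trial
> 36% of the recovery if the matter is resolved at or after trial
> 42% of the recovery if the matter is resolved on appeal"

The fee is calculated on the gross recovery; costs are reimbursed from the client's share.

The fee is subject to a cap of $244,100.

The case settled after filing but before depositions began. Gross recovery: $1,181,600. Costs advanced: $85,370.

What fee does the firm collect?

Fee base is the gross recovery, $1,181,600; costs are reimbursed separately.
The matter settled after filing but before depositions began, so the 27% rate applies.
$1,181,600 × 27% = $319,032.00
$319,032.00 exceeds the $244,100 cap, so the fee is capped at $244,100.00.

$244,100.00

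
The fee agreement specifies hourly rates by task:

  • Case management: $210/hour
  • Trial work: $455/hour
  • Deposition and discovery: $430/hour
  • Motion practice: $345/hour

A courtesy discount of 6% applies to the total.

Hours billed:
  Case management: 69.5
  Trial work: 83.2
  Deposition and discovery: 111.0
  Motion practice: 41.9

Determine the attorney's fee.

Case management: 69.5 × $210 = $14,595.00
Trial work: 83.2 × $455 = $37,856.00
Deposition and discovery: 111.0 × $430 = $47,730.00
Motion practice: 41.9 × $345 = $14,455.50
Subtotal: $114,636.50
Less 6% discount: −$6,878.19
Total: $114,636.50 − $6,878.19 = $107,758.31

$107,758.31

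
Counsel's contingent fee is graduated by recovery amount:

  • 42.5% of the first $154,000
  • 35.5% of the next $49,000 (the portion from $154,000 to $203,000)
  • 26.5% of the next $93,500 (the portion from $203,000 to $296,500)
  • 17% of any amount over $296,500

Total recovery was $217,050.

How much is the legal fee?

$86,568.25

First $154,000 at 42.5% = $65,450.00
Next $49,000 at 35.5% = $17,395.00
Remaining $14,050 at 26.5% = $3,723.25
Fee: $65,450.00 + $17,395.00 + $3,723.25 = $86,568.25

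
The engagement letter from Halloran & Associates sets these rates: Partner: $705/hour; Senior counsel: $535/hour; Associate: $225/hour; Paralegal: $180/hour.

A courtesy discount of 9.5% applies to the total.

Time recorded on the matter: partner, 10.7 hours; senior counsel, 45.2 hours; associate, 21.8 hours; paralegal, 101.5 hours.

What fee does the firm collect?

$49,684.95

Partner: 10.7 × $705 = $7,543.50
Senior counsel: 45.2 × $535 = $24,182.00
Associate: 21.8 × $225 = $4,905.00
Paralegal: 101.5 × $180 = $18,270.00
Subtotal: $54,900.50
Less 9.5% discount: −$5,215.55
Total: $54,900.50 − $5,215.55 = $49,684.95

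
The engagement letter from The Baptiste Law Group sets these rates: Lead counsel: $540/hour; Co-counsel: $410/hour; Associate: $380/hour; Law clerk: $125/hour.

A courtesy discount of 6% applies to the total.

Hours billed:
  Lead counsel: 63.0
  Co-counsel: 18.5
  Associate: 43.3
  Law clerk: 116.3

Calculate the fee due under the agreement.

$68,240.71

Lead counsel: 63.0 × $540 = $34,020.00
Co-counsel: 18.5 × $410 = $7,585.00
Associate: 43.3 × $380 = $16,454.00
Law clerk: 116.3 × $125 = $14,537.50
Subtotal: $72,596.50
Less 6% discount: −$4,355.79
Total: $72,596.50 − $4,355.79 = $68,240.71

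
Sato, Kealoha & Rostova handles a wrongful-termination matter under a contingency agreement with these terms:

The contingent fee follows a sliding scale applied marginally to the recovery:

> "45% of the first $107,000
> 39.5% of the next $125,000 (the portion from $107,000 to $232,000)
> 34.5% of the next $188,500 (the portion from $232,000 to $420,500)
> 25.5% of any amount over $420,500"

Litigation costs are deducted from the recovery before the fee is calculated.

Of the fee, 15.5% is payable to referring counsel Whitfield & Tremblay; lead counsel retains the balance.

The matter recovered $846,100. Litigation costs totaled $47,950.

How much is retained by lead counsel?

Fee base (net of costs): $846,100 − $47,950 = $798,150
First $107,000 at 45% = $48,150.00
Next $125,000 at 39.5% = $49,375.00
Next $188,500 at 34.5% = $65,032.50
Remaining $377,650 at 25.5% = $96,300.75
Fee: $48,150.00 + $49,375.00 + $65,032.50 + $96,300.75 = $258,858.25
Referral share: 15.5% of $258,858.25 = $40,123.03; lead counsel retains $258,858.25 − $40,123.03 = $218,735.22.

$218,735.22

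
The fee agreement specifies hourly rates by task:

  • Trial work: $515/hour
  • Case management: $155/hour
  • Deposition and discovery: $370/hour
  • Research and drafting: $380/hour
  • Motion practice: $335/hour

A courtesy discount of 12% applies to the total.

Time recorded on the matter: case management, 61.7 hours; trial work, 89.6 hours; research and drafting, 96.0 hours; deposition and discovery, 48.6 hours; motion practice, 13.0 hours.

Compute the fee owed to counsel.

Trial work: 89.6 × $515 = $46,144.00
Case management: 61.7 × $155 = $9,563.50
Deposition and discovery: 48.6 × $370 = $17,982.00
Research and drafting: 96.0 × $380 = $36,480.00
Motion practice: 13.0 × $335 = $4,355.00
Subtotal: $114,524.50
Less 12% discount: −$13,742.94
Total: $114,524.50 − $13,742.94 = $100,781.56

$100,781.56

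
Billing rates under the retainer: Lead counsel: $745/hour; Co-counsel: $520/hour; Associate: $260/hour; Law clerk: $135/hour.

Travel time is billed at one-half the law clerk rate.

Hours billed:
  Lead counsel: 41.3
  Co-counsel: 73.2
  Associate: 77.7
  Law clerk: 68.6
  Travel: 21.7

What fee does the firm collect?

$99,760.25

Lead counsel: 41.3 × $745 = $30,768.50
Co-counsel: 73.2 × $520 = $38,064.00
Associate: 77.7 × $260 = $20,202.00
Law clerk: 68.6 × $135 = $9,261.00
Subtotal: $30,768.50 + $38,064.00 + $20,202.00 + $9,261.00 = $98,295.50
Travel: 21.7 × ($135 ÷ 2) = 21.7 × $67.50 = $1,464.75
Total: $98,295.50 + $1,464.75 = $99,760.25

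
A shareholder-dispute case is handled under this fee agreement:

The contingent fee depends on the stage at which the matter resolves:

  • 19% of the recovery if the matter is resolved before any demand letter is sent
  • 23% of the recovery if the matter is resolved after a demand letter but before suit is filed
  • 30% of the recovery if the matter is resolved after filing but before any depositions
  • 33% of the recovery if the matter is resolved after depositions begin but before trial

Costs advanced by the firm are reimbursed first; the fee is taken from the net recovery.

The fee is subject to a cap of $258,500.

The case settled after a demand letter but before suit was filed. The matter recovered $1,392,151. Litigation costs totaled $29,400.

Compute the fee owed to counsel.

Fee base (net of costs): $1,392,151 − $29,400 = $1,362,751
The matter settled after a demand letter but before suit was filed, so the 23% rate applies.
$1,362,751 × 23% = $313,432.73
$313,432.73 exceeds the $258,500 cap, so the fee is capped at $258,500.00.

$258,500.00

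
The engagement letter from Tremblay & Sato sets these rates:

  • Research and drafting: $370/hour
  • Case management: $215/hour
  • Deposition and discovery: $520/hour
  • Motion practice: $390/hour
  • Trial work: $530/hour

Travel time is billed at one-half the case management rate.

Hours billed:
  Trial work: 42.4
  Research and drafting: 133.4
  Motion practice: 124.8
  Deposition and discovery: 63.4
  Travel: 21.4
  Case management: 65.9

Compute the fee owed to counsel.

Research and drafting: 133.4 × $370 = $49,358.00
Case management: 65.9 × $215 = $14,168.50
Deposition and discovery: 63.4 × $520 = $32,968.00
Motion practice: 124.8 × $390 = $48,672.00
Trial work: 42.4 × $530 = $22,472.00
Subtotal: $49,358.00 + $14,168.50 + $32,968.00 + $48,672.00 + $22,472.00 = $167,638.50
Travel: 21.4 × ($215 ÷ 2) = 21.4 × $107.50 = $2,300.50
Total: $167,638.50 + $2,300.50 = $169,939.00

$169,939.00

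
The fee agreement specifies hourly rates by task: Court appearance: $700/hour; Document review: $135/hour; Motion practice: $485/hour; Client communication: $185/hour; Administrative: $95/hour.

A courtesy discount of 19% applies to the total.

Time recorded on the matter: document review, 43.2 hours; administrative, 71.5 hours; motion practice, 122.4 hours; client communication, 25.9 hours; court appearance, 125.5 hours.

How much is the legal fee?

Court appearance: 125.5 × $700 = $87,850.00
Document review: 43.2 × $135 = $5,832.00
Motion practice: 122.4 × $485 = $59,364.00
Client communication: 25.9 × $185 = $4,791.50
Administrative: 71.5 × $95 = $6,792.50
Subtotal: $164,630.00
Less 19% discount: −$31,279.70
Total: $164,630.00 − $31,279.70 = $133,350.30

$133,350.30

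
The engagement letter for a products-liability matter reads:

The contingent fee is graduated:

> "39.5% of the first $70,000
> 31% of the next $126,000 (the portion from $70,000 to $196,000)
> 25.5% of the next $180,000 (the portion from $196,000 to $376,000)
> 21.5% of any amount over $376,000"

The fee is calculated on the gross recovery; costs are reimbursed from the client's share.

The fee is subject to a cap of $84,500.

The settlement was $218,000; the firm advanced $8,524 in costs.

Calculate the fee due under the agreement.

Fee base is the gross recovery, $218,000; costs are reimbursed separately.
First $70,000 at 39.5% = $27,650.00
Next $126,000 at 31% = $39,060.00
Remaining $22,000 at 25.5% = $5,610.00
Fee: $27,650.00 + $39,060.00 + $5,610.00 = $72,320.00
$72,320.00 is under the $84,500 cap.

$72,320.00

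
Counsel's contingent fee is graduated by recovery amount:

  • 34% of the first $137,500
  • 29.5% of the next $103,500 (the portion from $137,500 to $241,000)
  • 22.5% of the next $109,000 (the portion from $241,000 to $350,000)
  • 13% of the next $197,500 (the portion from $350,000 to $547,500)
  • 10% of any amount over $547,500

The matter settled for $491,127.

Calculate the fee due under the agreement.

$120,154.01

First $137,500 at 34% = $46,750.00
Next $103,500 at 29.5% = $30,532.50
Next $109,000 at 22.5% = $24,525.00
Remaining $141,127 at 13% = $18,346.51
Fee: $46,750.00 + $30,532.50 + $24,525.00 + $18,346.51 = $120,154.01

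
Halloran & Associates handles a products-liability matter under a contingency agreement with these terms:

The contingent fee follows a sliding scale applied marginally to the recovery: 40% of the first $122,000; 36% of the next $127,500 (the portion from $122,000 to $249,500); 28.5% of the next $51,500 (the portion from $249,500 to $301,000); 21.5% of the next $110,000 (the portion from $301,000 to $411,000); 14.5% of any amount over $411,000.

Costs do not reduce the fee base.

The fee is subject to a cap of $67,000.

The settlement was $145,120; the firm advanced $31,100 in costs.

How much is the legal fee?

Fee base is the gross recovery, $145,120; costs are reimbursed separately.
First $122,000 at 40% = $48,800.00
Remaining $23,120 at 36% = $8,323.20
Fee: $48,800.00 + $8,323.20 = $57,123.20
$57,123.20 is under the $67,000 cap.

$57,123.20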